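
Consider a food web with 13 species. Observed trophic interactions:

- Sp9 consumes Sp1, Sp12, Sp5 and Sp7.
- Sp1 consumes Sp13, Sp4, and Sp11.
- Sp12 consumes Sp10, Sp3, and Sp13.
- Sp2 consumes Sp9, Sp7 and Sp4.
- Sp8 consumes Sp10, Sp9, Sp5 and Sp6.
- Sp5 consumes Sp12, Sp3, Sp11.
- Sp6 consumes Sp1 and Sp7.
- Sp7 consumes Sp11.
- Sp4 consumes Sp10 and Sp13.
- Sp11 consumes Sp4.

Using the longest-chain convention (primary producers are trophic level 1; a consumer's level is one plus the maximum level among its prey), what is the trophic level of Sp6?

Sp10 is a producer → level 1.
Sp4 eats Sp10 (level 1); other prey at levels: Sp13 1 → level 2.
Sp11 eats Sp4 → level 3.
Sp7 eats Sp11 → level 4.
Sp6 eats Sp7 (level 4); other prey at levels: Sp1 4 → level 5.

Trophic level 5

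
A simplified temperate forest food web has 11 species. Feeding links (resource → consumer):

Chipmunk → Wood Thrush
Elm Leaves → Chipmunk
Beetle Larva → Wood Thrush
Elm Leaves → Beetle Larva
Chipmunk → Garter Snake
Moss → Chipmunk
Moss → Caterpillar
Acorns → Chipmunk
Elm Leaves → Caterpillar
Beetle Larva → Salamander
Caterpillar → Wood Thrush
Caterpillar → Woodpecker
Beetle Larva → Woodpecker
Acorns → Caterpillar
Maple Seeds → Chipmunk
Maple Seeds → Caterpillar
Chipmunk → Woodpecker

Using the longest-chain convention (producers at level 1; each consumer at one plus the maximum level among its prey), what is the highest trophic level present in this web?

Producers (level 1): Maple Seeds, Acorns, Moss, Elm Leaves.
Maple Seeds → Chipmunk → Wood Thrush gives Wood Thrush level 3.
No species has a prey at level 3, so no species reaches level 4.

3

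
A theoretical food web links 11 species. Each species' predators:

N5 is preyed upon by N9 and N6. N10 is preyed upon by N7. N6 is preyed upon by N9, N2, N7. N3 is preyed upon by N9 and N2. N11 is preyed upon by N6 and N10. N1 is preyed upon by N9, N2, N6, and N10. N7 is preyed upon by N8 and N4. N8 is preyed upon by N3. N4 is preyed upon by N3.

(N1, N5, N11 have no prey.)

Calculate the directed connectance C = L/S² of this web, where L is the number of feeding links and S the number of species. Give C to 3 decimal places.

The web has S = 11 species and L = 18 feeding links.
C = L / S² = 18 / 121 = 0.1488 ≈ 0.149.

C = 0.149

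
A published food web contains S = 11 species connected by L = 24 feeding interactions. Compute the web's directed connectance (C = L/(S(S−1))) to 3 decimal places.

C = 0.218

The web has S = 11 species and L = 24 feeding links.
C = L / (S(S−1)) = 24 / 110 = 0.2182 ≈ 0.218.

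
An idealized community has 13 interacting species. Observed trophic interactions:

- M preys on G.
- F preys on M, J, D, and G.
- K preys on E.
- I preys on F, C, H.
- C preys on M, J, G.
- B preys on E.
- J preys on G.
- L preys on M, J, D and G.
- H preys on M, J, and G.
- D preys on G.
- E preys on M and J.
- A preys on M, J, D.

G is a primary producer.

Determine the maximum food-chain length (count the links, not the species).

3 links

One longest chain: G → J → C → I.
It has 4 species and 3 links.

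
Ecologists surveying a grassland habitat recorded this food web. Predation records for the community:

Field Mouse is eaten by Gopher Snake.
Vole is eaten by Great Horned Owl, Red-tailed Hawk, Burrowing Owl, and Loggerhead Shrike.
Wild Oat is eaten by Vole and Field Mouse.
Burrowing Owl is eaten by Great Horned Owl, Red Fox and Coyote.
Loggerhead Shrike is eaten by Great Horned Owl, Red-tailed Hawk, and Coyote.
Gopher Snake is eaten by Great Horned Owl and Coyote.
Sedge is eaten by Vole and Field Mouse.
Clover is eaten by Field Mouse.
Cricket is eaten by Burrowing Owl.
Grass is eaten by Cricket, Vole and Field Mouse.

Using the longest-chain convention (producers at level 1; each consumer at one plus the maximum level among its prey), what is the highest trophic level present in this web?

4

Producers (level 1): Sedge, Wild Oat, Grass, Clover.
Sedge → Field Mouse → Gopher Snake → Great Horned Owl gives Great Horned Owl level 4.
No species has a prey at level 4, so no species reaches level 5.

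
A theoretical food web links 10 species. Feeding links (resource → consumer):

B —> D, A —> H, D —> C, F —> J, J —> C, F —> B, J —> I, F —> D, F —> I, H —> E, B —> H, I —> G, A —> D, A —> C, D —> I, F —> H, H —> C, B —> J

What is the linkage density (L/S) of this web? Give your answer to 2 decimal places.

L/S = 1.80

There are L = 18 links among S = 10 species.
L/S = 18/10 = 1.8000 ≈ 1.80.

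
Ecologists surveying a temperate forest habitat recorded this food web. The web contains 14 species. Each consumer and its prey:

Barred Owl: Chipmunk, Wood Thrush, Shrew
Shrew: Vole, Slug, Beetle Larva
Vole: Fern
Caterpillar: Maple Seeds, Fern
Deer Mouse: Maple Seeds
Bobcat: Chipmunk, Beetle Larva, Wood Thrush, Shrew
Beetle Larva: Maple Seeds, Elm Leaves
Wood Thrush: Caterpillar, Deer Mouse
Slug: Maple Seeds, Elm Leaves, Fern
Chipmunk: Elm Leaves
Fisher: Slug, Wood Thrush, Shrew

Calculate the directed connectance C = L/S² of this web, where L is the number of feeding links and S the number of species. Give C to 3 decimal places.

C = 0.128

The web has S = 14 species and L = 25 feeding links.
C = L / S² = 25 / 196 = 0.1276 ≈ 0.128.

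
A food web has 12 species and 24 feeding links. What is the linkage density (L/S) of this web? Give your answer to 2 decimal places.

L/S = 2.00

There are L = 24 links among S = 12 species.
L/S = 24/12 = 2.0000 ≈ 2.00.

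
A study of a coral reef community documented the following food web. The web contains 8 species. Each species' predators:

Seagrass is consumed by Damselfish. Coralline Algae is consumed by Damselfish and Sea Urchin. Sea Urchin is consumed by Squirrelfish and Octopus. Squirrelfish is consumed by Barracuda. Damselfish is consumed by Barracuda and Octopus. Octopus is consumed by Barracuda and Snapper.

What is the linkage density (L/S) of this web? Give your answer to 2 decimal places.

L/S = 1.25

There are L = 10 links among S = 8 species.
L/S = 10/8 = 1.2500 ≈ 1.25.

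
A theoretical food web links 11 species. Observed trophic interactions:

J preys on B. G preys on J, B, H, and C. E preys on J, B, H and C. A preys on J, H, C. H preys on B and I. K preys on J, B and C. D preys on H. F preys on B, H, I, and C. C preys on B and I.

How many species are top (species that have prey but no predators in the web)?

6

Top species (has prey, but nothing eats it): E, A, G, D, K, F.
Count: 6.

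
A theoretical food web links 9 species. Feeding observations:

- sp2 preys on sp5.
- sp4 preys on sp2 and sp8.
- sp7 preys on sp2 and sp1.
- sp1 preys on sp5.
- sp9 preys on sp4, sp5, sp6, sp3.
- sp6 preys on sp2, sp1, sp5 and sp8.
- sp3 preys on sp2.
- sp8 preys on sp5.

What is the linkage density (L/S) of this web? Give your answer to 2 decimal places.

There are L = 16 links among S = 9 species.
L/S = 16/9 = 1.7778 ≈ 1.78.

L/S = 1.78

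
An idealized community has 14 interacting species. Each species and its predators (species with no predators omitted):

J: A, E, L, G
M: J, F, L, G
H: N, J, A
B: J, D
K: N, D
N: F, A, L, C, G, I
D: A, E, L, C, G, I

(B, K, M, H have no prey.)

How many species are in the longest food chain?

One longest chain: K → N → F.
It has 3 species and 2 links.

3 species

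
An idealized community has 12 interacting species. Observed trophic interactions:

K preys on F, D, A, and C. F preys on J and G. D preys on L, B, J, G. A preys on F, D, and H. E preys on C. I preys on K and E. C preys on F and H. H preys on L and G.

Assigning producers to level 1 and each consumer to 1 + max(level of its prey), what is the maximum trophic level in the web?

Producers (level 1): L, B, G, J.
G → F → C → E → I gives I level 5.
No species has a prey at level 5, so no species reaches level 6.

5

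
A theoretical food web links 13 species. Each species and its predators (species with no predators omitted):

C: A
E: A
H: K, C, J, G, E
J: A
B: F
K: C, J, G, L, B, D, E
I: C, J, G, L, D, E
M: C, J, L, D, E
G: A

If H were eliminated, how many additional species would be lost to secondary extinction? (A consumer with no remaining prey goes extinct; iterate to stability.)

Remove H.
Round 1: K (all prey gone) → extinct.
Round 2: B (all prey gone) → extinct.
Round 3: F (all prey gone) → extinct.
No further losses. Total secondary extinctions: 3.

3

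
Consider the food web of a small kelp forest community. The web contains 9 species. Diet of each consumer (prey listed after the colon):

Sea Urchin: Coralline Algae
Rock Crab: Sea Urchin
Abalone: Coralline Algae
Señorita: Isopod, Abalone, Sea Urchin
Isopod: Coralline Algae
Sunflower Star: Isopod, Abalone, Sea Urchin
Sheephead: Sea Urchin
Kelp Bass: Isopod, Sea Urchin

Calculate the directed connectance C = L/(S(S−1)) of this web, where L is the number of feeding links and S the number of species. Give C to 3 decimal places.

C = 0.181

The web has S = 9 species and L = 13 feeding links.
C = L / (S(S−1)) = 13 / 72 = 0.1806 ≈ 0.181.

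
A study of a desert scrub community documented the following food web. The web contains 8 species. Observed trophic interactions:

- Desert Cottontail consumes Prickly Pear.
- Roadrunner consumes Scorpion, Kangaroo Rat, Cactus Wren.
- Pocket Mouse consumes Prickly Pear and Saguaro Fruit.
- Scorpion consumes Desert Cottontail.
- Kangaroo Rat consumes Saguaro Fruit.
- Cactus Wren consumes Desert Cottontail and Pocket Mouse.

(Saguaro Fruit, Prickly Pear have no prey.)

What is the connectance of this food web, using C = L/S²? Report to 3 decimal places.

C = 0.156

The web has S = 8 species and L = 10 feeding links.
C = L / S² = 10 / 64 = 0.1562 ≈ 0.156.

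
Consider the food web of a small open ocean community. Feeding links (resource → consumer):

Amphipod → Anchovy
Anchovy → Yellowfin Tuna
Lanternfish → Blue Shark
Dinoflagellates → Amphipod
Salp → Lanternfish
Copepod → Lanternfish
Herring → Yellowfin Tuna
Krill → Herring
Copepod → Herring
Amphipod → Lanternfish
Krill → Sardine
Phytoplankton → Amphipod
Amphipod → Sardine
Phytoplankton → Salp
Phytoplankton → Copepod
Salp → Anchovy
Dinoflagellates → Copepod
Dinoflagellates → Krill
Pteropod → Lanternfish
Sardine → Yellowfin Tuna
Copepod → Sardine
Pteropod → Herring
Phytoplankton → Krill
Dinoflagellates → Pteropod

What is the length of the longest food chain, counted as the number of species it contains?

4 species

One longest chain: Dinoflagellates → Pteropod → Herring → Yellowfin Tuna.
It has 4 species and 3 links.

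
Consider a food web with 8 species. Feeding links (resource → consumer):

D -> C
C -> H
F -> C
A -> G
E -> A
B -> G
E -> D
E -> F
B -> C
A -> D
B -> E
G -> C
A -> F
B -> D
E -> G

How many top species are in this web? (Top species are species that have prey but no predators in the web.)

Top species (has prey, but nothing eats it): H.
Count: 1.

1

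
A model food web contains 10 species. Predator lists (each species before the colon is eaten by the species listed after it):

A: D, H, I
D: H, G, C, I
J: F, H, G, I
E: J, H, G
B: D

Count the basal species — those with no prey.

3

Basal species (no prey listed): E, A, B.
Count: 3.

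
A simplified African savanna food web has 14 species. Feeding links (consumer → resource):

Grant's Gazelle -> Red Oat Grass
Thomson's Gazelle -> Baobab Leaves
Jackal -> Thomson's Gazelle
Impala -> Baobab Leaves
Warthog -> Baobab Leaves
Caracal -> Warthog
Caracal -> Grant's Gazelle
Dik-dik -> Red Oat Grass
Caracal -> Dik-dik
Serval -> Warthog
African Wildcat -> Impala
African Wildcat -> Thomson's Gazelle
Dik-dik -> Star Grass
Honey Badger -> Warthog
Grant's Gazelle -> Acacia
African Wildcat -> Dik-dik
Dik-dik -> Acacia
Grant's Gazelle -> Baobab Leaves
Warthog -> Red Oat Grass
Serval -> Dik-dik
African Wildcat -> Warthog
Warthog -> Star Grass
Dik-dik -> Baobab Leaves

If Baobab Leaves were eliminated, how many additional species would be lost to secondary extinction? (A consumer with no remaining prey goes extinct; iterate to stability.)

Remove Baobab Leaves.
Round 1: Thomson's Gazelle (all prey gone), Impala (all prey gone) → extinct.
Round 2: Jackal (all prey gone) → extinct.
No further losses. Total secondary extinctions: 3.

3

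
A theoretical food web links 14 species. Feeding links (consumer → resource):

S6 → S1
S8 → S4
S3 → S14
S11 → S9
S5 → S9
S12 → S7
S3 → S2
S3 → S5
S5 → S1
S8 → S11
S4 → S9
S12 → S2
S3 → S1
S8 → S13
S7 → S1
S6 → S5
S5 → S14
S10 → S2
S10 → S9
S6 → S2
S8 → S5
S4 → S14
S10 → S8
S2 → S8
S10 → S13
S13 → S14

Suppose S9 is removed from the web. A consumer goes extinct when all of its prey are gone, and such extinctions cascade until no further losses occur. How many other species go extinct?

Remove S9.
Round 1: S11 (all prey gone) → extinct.
No further losses. Total secondary extinctions: 1.

1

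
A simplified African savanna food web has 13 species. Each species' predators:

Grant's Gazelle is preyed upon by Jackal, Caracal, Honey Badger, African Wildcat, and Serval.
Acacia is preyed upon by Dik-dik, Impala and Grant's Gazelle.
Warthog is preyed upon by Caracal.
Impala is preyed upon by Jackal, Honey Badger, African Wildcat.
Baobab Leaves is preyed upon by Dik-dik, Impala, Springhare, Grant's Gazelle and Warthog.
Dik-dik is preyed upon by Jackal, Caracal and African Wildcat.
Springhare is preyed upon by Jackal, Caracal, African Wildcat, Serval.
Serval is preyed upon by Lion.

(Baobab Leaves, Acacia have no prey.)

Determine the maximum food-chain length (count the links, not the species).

One longest chain: Baobab Leaves → Springhare → Serval → Lion.
It has 4 species and 3 links.

3 links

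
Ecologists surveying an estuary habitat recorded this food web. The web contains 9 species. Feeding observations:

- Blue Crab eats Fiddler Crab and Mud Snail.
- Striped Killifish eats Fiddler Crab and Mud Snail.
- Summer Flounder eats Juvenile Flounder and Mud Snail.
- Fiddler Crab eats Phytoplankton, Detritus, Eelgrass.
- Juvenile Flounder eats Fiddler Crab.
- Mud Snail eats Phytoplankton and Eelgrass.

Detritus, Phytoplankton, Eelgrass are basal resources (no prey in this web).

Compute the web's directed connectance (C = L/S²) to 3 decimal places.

The web has S = 9 species and L = 12 feeding links.
C = L / S² = 12 / 81 = 0.1481 ≈ 0.148.

C = 0.148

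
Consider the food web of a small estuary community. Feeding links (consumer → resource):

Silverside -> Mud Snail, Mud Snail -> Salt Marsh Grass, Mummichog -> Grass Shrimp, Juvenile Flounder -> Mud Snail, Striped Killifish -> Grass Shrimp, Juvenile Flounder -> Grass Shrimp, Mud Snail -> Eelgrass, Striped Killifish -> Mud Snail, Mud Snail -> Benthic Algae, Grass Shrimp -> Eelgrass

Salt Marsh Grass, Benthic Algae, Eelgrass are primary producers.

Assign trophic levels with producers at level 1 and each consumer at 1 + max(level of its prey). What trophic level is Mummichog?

Trophic level 3

Eelgrass is a producer → level 1.
Grass Shrimp eats Eelgrass → level 2.
Mummichog eats Grass Shrimp → level 3.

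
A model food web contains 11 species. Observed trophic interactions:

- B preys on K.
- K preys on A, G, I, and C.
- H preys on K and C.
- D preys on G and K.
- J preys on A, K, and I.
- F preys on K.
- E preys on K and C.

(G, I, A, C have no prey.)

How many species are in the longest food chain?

One longest chain: G → K → H.
It has 3 species and 2 links.

3 species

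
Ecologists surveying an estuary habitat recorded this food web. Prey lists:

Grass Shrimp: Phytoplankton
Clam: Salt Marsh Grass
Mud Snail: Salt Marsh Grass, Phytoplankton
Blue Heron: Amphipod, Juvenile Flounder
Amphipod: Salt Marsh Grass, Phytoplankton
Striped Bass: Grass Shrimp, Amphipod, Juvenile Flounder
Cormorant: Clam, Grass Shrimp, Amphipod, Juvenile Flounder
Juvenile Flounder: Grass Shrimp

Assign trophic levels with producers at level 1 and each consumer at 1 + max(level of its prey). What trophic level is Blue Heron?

Phytoplankton is a producer → level 1.
Grass Shrimp eats Phytoplankton → level 2.
Juvenile Flounder eats Grass Shrimp → level 3.
Blue Heron eats Juvenile Flounder (level 3); other prey at levels: Amphipod 2 → level 4.

Trophic level 4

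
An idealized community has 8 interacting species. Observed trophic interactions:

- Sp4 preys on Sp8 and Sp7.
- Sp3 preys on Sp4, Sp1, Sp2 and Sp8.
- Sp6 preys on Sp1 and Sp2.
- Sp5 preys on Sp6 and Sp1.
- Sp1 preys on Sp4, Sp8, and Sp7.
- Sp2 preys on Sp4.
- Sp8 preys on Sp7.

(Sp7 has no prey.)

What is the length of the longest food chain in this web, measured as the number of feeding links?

One longest chain: Sp7 → Sp8 → Sp4 → Sp2 → Sp6 → Sp5.
It has 6 species and 5 links.

5 links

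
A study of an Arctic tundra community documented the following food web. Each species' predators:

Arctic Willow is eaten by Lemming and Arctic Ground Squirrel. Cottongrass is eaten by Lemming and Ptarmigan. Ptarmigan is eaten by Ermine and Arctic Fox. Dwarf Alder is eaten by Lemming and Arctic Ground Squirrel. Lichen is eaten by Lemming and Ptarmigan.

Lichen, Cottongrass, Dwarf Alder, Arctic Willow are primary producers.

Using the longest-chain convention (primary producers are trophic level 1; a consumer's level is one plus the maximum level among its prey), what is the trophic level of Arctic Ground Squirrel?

Trophic level 2

Dwarf Alder is a producer → level 1.
Arctic Ground Squirrel eats Dwarf Alder (level 1); other prey at levels: Arctic Willow 1 → level 2.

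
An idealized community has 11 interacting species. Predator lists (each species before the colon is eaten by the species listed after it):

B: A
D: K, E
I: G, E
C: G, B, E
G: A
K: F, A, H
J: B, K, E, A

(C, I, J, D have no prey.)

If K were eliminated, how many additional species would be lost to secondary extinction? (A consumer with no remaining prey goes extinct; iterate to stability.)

2

Remove K.
Round 1: F (all prey gone), H (all prey gone) → extinct.
No further losses. Total secondary extinctions: 2.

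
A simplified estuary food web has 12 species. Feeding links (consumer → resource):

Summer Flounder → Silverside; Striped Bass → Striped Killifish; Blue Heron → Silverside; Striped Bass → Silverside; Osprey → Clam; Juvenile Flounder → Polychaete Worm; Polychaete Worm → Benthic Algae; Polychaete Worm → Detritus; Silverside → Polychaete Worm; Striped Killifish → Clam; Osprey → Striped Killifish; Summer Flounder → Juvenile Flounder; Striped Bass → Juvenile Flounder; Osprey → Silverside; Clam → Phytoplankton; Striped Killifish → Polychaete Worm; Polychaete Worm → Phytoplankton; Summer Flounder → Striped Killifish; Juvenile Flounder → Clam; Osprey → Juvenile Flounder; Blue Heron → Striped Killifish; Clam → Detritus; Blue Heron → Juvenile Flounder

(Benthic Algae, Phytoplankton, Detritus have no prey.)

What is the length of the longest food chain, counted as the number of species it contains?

One longest chain: Benthic Algae → Polychaete Worm → Silverside → Osprey.
It has 4 species and 3 links.

4 species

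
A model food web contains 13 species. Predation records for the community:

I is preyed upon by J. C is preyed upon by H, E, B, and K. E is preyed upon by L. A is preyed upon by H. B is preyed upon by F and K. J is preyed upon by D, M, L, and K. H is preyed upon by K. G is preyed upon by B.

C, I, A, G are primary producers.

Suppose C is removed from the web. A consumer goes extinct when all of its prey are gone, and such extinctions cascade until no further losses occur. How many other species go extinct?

1

Remove C.
Round 1: E (all prey gone) → extinct.
No further losses. Total secondary extinctions: 1.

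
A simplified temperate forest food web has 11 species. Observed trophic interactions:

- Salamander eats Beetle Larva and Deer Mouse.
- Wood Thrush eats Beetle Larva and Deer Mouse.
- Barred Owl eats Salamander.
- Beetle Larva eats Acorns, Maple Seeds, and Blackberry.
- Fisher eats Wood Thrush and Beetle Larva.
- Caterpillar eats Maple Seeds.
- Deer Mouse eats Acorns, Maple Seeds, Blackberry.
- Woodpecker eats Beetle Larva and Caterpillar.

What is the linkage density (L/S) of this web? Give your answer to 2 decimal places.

L/S = 1.45

There are L = 16 links among S = 11 species.
L/S = 16/11 = 1.4545 ≈ 1.45.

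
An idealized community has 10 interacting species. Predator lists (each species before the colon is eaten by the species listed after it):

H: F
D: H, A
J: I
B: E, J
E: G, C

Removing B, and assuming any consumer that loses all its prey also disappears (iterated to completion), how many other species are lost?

Remove B.
Round 1: E (all prey gone), J (all prey gone) → extinct.
Round 2: G (all prey gone), I (all prey gone), C (all prey gone) → extinct.
No further losses. Total secondary extinctions: 5.

5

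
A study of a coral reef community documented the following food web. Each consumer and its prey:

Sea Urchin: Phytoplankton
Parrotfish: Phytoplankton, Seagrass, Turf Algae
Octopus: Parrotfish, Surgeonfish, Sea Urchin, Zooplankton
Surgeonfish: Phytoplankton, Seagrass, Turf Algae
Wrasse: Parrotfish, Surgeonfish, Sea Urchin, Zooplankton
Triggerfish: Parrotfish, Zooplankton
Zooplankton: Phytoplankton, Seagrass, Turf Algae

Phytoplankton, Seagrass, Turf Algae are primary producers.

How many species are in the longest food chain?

One longest chain: Phytoplankton → Parrotfish → Triggerfish.
It has 3 species and 2 links.

3 species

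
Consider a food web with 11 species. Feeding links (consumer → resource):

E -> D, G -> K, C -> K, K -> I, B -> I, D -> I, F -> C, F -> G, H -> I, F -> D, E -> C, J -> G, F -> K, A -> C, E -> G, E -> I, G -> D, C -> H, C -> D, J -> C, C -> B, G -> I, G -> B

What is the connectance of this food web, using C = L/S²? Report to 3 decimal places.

C = 0.190

The web has S = 11 species and L = 23 feeding links.
C = L / S² = 23 / 121 = 0.1901 ≈ 0.190.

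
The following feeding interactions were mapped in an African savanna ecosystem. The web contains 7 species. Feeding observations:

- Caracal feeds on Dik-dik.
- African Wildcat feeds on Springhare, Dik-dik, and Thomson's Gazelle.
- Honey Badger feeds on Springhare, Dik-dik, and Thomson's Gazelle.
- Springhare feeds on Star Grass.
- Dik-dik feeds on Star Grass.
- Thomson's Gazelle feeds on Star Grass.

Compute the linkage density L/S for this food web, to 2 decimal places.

There are L = 10 links among S = 7 species.
L/S = 10/7 = 1.4286 ≈ 1.43.

L/S = 1.43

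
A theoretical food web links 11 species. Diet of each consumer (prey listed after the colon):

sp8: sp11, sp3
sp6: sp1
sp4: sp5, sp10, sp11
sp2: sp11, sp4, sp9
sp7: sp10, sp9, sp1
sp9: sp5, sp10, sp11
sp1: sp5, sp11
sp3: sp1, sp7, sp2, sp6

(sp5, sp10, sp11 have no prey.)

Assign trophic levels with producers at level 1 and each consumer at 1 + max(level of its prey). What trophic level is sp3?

sp5 is a producer → level 1.
sp1 eats sp5 (level 1); other prey at levels: sp11 1 → level 2.
sp6 eats sp1 → level 3.
sp3 eats sp6 (level 3); other prey at levels: sp1 2, sp7 3, sp2 3 → level 4.

Trophic level 4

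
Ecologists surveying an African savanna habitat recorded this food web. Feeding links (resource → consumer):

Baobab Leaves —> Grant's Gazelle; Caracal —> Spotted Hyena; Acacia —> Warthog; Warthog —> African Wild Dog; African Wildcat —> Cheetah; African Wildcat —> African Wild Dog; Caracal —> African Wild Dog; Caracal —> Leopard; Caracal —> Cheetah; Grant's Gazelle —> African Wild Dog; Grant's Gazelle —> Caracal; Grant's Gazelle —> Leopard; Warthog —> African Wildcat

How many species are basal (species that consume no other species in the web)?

2

Basal species (no prey listed): Acacia, Baobab Leaves.
Count: 2.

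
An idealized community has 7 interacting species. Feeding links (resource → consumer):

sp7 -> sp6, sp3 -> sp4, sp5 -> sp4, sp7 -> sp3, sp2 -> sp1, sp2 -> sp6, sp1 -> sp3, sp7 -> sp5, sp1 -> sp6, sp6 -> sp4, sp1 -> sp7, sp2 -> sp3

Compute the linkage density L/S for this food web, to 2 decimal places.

There are L = 12 links among S = 7 species.
L/S = 12/7 = 1.7143 ≈ 1.71.

L/S = 1.71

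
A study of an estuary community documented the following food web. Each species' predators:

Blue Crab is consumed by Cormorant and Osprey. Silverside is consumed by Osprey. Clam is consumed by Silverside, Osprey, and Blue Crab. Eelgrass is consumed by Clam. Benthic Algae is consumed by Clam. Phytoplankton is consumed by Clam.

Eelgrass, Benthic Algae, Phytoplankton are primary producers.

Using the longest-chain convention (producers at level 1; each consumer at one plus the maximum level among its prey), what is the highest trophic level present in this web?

Producers (level 1): Eelgrass, Benthic Algae, Phytoplankton.
Eelgrass → Clam → Blue Crab → Osprey gives Osprey level 4.
No species has a prey at level 4, so no species reaches level 5.

4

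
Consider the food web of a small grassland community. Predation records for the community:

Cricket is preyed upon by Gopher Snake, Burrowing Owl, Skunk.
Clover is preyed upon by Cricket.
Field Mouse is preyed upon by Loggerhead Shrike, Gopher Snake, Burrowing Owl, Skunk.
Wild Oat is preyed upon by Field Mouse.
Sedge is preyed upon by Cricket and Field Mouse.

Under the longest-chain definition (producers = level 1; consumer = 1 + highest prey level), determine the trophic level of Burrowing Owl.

Sedge is a producer → level 1.
Cricket eats Sedge (level 1); other prey at levels: Clover 1 → level 2.
Burrowing Owl eats Cricket (level 2); other prey at levels: Field Mouse 2 → level 3.

Trophic level 3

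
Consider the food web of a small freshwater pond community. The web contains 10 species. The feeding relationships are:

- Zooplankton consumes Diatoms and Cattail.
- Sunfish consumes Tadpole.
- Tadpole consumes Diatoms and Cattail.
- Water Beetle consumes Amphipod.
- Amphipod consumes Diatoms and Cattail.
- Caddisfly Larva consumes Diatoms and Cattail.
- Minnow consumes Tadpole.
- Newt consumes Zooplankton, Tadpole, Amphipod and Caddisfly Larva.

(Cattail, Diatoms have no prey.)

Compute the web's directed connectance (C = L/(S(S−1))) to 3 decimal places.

The web has S = 10 species and L = 15 feeding links.
C = L / (S(S−1)) = 15 / 90 = 0.1667 ≈ 0.167.

C = 0.167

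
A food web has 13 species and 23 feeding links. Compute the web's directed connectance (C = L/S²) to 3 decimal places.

C = 0.136

The web has S = 13 species and L = 23 feeding links.
C = L / S² = 23 / 169 = 0.1361 ≈ 0.136.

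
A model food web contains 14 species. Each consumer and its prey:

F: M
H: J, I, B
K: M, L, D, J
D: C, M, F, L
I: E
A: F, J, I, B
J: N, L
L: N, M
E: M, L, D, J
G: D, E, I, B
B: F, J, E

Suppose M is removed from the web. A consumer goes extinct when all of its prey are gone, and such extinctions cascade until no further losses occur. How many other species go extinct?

1

Remove M.
Round 1: F (all prey gone) → extinct.
No further losses. Total secondary extinctions: 1.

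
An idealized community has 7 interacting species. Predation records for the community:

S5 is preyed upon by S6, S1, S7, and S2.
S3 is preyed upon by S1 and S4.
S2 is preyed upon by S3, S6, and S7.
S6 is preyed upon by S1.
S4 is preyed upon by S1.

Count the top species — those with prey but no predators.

Top species (has prey, but nothing eats it): S7, S1.
Count: 2.

2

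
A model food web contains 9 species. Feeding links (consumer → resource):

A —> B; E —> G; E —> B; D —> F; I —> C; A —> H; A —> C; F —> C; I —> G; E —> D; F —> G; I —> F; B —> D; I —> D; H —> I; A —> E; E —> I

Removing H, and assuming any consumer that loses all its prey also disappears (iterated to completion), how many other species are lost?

Remove H.
Every predator of it retains at least one other prey: A still has C, B, E.
No consumer loses all prey, so no secondary extinctions occur.

0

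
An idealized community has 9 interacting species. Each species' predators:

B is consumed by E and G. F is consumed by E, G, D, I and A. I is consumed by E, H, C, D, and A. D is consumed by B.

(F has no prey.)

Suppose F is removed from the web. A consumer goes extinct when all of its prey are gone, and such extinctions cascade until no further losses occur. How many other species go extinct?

Remove F.
Round 1: I (all prey gone) → extinct.
Round 2: D (all prey gone), A (all prey gone), C (all prey gone), H (all prey gone) → extinct.
Round 3: B (all prey gone) → extinct.
Round 4: G (all prey gone), E (all prey gone) → extinct.
No further losses. Total secondary extinctions: 8.

8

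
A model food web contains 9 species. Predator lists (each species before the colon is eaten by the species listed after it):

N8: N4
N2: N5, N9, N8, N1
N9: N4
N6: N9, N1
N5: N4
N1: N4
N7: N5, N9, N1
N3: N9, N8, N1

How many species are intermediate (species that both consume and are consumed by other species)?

Intermediate species (has both prey and predators): N5, N9, N8, N1.
Count: 4.

4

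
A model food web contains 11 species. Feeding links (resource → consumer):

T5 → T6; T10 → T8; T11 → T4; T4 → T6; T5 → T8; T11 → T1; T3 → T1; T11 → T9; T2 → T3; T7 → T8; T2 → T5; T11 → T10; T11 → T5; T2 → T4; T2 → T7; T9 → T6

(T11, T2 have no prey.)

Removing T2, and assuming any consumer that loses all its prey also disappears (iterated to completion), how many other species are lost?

Remove T2.
Round 1: T7 (all prey gone), T3 (all prey gone) → extinct.
No further losses. Total secondary extinctions: 2.

2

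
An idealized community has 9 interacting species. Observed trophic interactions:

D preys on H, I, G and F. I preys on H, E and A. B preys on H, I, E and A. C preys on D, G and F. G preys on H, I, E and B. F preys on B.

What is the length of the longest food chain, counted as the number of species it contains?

6 species

One longest chain: E → I → B → F → D → C.
It has 6 species and 5 links.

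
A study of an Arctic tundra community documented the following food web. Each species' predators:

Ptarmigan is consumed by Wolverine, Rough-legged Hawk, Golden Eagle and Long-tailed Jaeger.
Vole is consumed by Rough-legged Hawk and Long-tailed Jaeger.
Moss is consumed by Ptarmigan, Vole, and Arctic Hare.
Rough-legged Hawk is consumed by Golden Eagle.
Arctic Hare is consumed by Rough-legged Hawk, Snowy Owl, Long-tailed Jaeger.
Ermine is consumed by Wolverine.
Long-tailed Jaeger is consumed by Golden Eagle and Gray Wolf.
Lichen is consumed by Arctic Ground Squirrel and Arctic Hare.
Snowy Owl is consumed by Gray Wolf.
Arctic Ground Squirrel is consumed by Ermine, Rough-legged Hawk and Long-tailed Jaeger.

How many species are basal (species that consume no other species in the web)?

Basal species (no prey listed): Moss, Lichen.
Count: 2.

2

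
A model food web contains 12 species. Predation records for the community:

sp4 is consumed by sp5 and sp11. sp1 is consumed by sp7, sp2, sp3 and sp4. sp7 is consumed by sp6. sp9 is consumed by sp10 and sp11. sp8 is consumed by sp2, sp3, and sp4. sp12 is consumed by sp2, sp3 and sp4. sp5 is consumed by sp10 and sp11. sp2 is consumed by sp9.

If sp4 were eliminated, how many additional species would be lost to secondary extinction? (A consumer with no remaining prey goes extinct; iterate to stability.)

Remove sp4.
Round 1: sp5 (all prey gone) → extinct.
No further losses. Total secondary extinctions: 1.

1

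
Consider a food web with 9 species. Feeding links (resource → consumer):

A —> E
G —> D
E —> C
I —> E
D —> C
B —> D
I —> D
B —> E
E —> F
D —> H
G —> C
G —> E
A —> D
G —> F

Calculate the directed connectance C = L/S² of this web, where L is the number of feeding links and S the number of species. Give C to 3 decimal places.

The web has S = 9 species and L = 14 feeding links.
C = L / S² = 14 / 81 = 0.1728 ≈ 0.173.

C = 0.173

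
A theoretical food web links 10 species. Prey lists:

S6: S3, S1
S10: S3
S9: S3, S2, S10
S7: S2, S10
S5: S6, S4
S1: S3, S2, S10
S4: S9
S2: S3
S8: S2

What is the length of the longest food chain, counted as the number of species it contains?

5 species

One longest chain: S3 → S2 → S9 → S4 → S5.
It has 5 species and 4 links.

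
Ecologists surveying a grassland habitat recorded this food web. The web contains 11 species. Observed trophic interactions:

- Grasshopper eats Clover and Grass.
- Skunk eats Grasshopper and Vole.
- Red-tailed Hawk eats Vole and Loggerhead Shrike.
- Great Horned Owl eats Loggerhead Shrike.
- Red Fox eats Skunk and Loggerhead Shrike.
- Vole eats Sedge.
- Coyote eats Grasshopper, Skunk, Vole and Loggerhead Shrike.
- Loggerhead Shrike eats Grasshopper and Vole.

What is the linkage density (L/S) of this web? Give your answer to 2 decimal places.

L/S = 1.45

There are L = 16 links among S = 11 species.
L/S = 16/11 = 1.4545 ≈ 1.45.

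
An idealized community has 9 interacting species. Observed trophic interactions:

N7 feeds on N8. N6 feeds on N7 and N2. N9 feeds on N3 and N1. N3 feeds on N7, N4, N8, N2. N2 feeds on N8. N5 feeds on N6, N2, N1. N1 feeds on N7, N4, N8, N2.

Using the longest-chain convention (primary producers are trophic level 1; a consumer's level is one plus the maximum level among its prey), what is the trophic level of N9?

N8 is a producer → level 1.
N7 eats N8 → level 2.
N1 eats N7 (level 2); other prey at levels: N8 1, N4 1, N2 2 → level 3.
N9 eats N1 (level 3); other prey at levels: N3 3 → level 4.

Trophic level 4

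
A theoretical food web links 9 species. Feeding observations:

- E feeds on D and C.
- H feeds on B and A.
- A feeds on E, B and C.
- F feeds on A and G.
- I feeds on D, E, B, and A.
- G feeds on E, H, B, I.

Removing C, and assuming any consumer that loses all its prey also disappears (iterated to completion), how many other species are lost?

0

Remove C.
Every predator of it retains at least one other prey: E still has D; A still has B, E.
No consumer loses all prey, so no secondary extinctions occur.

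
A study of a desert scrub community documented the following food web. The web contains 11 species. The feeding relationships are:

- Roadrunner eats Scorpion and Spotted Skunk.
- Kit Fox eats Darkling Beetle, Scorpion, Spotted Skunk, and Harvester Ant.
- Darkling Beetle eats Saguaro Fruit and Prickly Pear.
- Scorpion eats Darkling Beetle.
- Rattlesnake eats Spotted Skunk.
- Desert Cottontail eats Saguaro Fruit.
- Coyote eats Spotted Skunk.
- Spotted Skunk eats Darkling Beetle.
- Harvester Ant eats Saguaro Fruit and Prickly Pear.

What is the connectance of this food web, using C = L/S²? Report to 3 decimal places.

C = 0.124

The web has S = 11 species and L = 15 feeding links.
C = L / S² = 15 / 121 = 0.1240 ≈ 0.124.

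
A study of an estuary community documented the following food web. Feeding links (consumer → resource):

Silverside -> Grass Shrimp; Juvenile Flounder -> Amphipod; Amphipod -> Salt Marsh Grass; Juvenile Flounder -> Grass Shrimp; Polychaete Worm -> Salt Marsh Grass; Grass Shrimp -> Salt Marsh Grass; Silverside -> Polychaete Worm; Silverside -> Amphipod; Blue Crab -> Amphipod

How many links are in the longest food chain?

One longest chain: Salt Marsh Grass → Grass Shrimp → Juvenile Flounder.
It has 3 species and 2 links.

2 links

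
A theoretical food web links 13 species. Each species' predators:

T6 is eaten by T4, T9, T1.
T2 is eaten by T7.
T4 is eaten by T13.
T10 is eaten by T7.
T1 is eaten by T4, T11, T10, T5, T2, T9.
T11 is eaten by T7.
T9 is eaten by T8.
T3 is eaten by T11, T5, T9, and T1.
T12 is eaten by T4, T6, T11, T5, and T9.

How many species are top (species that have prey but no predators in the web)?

Top species (has prey, but nothing eats it): T5, T7, T8, T13.
Count: 4.

4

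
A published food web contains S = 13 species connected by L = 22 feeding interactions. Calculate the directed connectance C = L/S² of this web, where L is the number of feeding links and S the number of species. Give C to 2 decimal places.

C = 0.13

The web has S = 13 species and L = 22 feeding links.
C = L / S² = 22 / 169 = 0.1302 ≈ 0.13.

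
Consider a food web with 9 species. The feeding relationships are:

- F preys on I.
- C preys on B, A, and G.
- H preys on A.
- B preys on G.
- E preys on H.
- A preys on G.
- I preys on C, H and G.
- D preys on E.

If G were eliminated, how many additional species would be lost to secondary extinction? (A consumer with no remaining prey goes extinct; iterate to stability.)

Remove G.
Round 1: A (all prey gone), B (all prey gone) → extinct.
Round 2: C (all prey gone), H (all prey gone) → extinct.
Round 3: I (all prey gone), E (all prey gone) → extinct.
Round 4: D (all prey gone), F (all prey gone) → extinct.
No further losses. Total secondary extinctions: 8.

8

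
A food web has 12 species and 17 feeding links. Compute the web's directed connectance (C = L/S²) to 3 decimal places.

The web has S = 12 species and L = 17 feeding links.
C = L / S² = 17 / 144 = 0.1181 ≈ 0.118.

C = 0.118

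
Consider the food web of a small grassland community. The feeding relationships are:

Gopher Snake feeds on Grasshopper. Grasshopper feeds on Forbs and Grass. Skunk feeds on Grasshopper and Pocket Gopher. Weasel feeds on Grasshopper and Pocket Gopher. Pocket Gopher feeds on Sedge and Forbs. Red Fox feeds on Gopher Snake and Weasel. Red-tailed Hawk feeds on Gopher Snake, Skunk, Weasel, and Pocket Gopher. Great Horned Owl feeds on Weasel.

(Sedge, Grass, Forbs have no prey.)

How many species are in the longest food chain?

4 species

One longest chain: Grass → Grasshopper → Gopher Snake → Red-tailed Hawk.
It has 4 species and 3 links.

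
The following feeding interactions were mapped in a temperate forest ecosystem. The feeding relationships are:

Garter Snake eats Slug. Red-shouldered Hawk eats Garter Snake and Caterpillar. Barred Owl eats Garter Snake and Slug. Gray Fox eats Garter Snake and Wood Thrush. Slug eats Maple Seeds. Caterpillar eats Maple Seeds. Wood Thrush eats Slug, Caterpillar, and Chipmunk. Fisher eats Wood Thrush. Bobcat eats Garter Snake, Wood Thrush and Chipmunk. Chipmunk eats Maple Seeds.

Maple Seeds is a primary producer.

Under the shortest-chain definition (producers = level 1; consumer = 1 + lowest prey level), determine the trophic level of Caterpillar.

Trophic level 2

Maple Seeds is a producer → level 1.
Caterpillar eats Maple Seeds → level 2.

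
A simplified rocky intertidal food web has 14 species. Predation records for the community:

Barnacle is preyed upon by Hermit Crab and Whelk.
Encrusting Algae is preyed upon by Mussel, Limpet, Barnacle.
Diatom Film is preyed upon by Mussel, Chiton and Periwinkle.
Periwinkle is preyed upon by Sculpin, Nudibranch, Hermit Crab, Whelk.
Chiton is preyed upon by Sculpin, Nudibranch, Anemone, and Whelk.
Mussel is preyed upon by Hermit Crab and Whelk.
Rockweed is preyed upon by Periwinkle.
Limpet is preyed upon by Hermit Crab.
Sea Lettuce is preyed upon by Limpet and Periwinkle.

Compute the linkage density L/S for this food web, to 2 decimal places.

L/S = 1.57

There are L = 22 links among S = 14 species.
L/S = 22/14 = 1.5714 ≈ 1.57.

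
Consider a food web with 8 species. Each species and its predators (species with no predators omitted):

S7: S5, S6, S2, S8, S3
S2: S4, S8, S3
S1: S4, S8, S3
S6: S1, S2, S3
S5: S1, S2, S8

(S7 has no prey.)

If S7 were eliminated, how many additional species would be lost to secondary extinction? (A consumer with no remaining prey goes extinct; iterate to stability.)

7

Remove S7.
Round 1: S5 (all prey gone), S6 (all prey gone) → extinct.
Round 2: S1 (all prey gone), S2 (all prey gone) → extinct.
Round 3: S4 (all prey gone), S8 (all prey gone), S3 (all prey gone) → extinct.
No further losses. Total secondary extinctions: 7.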